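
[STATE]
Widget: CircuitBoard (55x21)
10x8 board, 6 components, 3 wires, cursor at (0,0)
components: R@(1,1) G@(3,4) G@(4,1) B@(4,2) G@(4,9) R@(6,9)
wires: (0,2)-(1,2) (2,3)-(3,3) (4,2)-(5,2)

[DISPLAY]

   0 1 2 3 4 5 6 7 8 9                                 
0  [.]      ·                                          
            │                                          
1       R   ·                                          
                                                       
2               ·                                      
                │                                      
3               ·   G                                  
                                                       
4       G   B                           G              
            │                                          
5           ·                                          
                                                       
6                                       R              
                                                       
7                                                      
Cursor: (0,0)                                          
                                                       
                                                       
                                                       
                                                       


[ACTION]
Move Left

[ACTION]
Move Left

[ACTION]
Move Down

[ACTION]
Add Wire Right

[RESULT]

   0 1 2 3 4 5 6 7 8 9                                 
0           ·                                          
            │                                          
1  [.]─ R   ·                                          
                                                       
2               ·                                      
                │                                      
3               ·   G                                  
                                                       
4       G   B                           G              
            │                                          
5           ·                                          
                                                       
6                                       R              
                                                       
7                                                      
Cursor: (1,0)                                          
                                                       
                                                       
                                                       
                                                       


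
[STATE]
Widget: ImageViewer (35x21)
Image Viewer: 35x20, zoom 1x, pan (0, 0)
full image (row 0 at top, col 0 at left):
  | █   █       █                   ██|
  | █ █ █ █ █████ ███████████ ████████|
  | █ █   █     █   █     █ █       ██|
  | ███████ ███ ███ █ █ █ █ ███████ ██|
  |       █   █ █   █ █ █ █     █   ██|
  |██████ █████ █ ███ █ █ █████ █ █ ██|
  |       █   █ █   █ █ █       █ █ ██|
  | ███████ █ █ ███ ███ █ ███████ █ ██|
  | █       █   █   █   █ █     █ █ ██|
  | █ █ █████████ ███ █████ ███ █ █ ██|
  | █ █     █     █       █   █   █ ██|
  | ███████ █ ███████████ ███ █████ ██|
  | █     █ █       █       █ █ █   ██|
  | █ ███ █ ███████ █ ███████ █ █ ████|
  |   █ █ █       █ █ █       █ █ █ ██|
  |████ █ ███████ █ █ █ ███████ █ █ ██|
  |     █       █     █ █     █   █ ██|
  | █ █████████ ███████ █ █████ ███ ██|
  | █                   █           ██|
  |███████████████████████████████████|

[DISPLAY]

 █   █       █                   ██
 █ █ █ █ █████ ███████████ ████████
 █ █   █     █   █     █ █       ██
 ███████ ███ ███ █ █ █ █ ███████ ██
       █   █ █   █ █ █ █     █   ██
██████ █████ █ ███ █ █ █████ █ █ ██
       █   █ █   █ █ █       █ █ ██
 ███████ █ █ ███ ███ █ ███████ █ ██
 █       █   █   █   █ █     █ █ ██
 █ █ █████████ ███ █████ ███ █ █ ██
 █ █     █     █       █   █   █ ██
 ███████ █ ███████████ ███ █████ ██
 █     █ █       █       █ █ █   ██
 █ ███ █ ███████ █ ███████ █ █ ████
   █ █ █       █ █ █       █ █ █ ██
████ █ ███████ █ █ █ ███████ █ █ ██
     █       █     █ █     █   █ ██
 █ █████████ ███████ █ █████ ███ ██
 █                   █           ██
███████████████████████████████████
                                   


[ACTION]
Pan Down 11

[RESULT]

 ███████ █ ███████████ ███ █████ ██
 █     █ █       █       █ █ █   ██
 █ ███ █ ███████ █ ███████ █ █ ████
   █ █ █       █ █ █       █ █ █ ██
████ █ ███████ █ █ █ ███████ █ █ ██
     █       █     █ █     █   █ ██
 █ █████████ ███████ █ █████ ███ ██
 █                   █           ██
███████████████████████████████████
                                   
                                   
                                   
                                   
                                   
                                   
                                   
                                   
                                   
                                   
                                   
                                   


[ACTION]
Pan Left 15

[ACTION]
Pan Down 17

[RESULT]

                                   
                                   
                                   
                                   
                                   
                                   
                                   
                                   
                                   
                                   
                                   
                                   
                                   
                                   
                                   
                                   
                                   
                                   
                                   
                                   
                                   


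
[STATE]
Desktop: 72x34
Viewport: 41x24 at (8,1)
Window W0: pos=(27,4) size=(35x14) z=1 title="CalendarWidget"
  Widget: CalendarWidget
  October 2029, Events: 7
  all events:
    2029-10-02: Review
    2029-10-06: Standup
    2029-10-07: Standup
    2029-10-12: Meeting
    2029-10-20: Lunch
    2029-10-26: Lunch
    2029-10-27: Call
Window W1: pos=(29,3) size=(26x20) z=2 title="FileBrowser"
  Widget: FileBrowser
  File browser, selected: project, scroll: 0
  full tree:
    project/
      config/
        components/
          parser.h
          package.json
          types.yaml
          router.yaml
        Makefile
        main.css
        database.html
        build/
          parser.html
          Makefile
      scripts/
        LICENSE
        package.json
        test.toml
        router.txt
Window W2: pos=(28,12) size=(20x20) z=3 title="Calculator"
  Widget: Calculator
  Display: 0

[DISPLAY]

                                         
                                         
                     ┏━━━━━━━━━━━━━━━━━━━
                   ┏━┃ FileBrowser       
                   ┃ ┠───────────────────
                   ┠─┃> [-] project/     
                   ┃ ┃    [+] config/    
                   ┃M┃    [+] scripts/   
                   ┃ ┃                   
                   ┃ ┃                   
                   ┃1┃                   
                   ┃┏━━━━━━━━━━━━━━━━━━┓ 
                   ┃┃ Calculator       ┃ 
                   ┃┠──────────────────┨ 
                   ┃┃                 0┃ 
                   ┃┃┌───┬───┬───┬───┐ ┃ 
                   ┗┃│ 7 │ 8 │ 9 │ ÷ │ ┃ 
                    ┃├───┼───┼───┼───┤ ┃ 
                    ┃│ 4 │ 5 │ 6 │ × │ ┃ 
                    ┃├───┼───┼───┼───┤ ┃ 
                    ┃│ 1 │ 2 │ 3 │ - │ ┃ 
                    ┃├───┼───┼───┼───┤ ┃━
                    ┃│ 0 │ . │ = │ + │ ┃ 
                    ┃├───┼───┼───┼───┤ ┃ 


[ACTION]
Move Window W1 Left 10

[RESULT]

                                         
                                         
           ┏━━━━━━━━━━━━━━━━━━━━━━━━┓    
           ┃ FileBrowser            ┃━━━━
           ┠────────────────────────┨    
           ┃> [-] project/          ┃────
           ┃    [+] config/         ┃r 20
           ┃    [+] scripts/        ┃ Su 
           ┃                        ┃6*  
           ┃                        ┃3 14
           ┃                        ┃* 21
           ┃        ┏━━━━━━━━━━━━━━━━━━┓2
           ┃        ┃ Calculator       ┃ 
           ┃        ┠──────────────────┨ 
           ┃        ┃                 0┃ 
           ┃        ┃┌───┬───┬───┬───┐ ┃ 
           ┃        ┃│ 7 │ 8 │ 9 │ ÷ │ ┃━
           ┃        ┃├───┼───┼───┼───┤ ┃ 
           ┃        ┃│ 4 │ 5 │ 6 │ × │ ┃ 
           ┃        ┃├───┼───┼───┼───┤ ┃ 
           ┃        ┃│ 1 │ 2 │ 3 │ - │ ┃ 
           ┗━━━━━━━━┃├───┼───┼───┼───┤ ┃ 
                    ┃│ 0 │ . │ = │ + │ ┃ 
                    ┃├───┼───┼───┼───┤ ┃ 


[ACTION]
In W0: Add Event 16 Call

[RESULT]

                                         
                                         
           ┏━━━━━━━━━━━━━━━━━━━━━━━━┓    
           ┃ FileBrowser            ┃━━━━
           ┠────────────────────────┨    
           ┃> [-] project/          ┃────
           ┃    [+] config/         ┃r 20
           ┃    [+] scripts/        ┃ Su 
           ┃                        ┃6*  
           ┃                        ┃3 14
           ┃                        ┃0* 2
           ┃        ┏━━━━━━━━━━━━━━━━━━┓2
           ┃        ┃ Calculator       ┃ 
           ┃        ┠──────────────────┨ 
           ┃        ┃                 0┃ 
           ┃        ┃┌───┬───┬───┬───┐ ┃ 
           ┃        ┃│ 7 │ 8 │ 9 │ ÷ │ ┃━
           ┃        ┃├───┼───┼───┼───┤ ┃ 
           ┃        ┃│ 4 │ 5 │ 6 │ × │ ┃ 
           ┃        ┃├───┼───┼───┼───┤ ┃ 
           ┃        ┃│ 1 │ 2 │ 3 │ - │ ┃ 
           ┗━━━━━━━━┃├───┼───┼───┼───┤ ┃ 
                    ┃│ 0 │ . │ = │ + │ ┃ 
                    ┃├───┼───┼───┼───┤ ┃ 


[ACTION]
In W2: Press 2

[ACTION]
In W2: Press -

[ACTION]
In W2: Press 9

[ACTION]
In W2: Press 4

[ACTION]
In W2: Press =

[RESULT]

                                         
                                         
           ┏━━━━━━━━━━━━━━━━━━━━━━━━┓    
           ┃ FileBrowser            ┃━━━━
           ┠────────────────────────┨    
           ┃> [-] project/          ┃────
           ┃    [+] config/         ┃r 20
           ┃    [+] scripts/        ┃ Su 
           ┃                        ┃6*  
           ┃                        ┃3 14
           ┃                        ┃0* 2
           ┃        ┏━━━━━━━━━━━━━━━━━━┓2
           ┃        ┃ Calculator       ┃ 
           ┃        ┠──────────────────┨ 
           ┃        ┃               -92┃ 
           ┃        ┃┌───┬───┬───┬───┐ ┃ 
           ┃        ┃│ 7 │ 8 │ 9 │ ÷ │ ┃━
           ┃        ┃├───┼───┼───┼───┤ ┃ 
           ┃        ┃│ 4 │ 5 │ 6 │ × │ ┃ 
           ┃        ┃├───┼───┼───┼───┤ ┃ 
           ┃        ┃│ 1 │ 2 │ 3 │ - │ ┃ 
           ┗━━━━━━━━┃├───┼───┼───┼───┤ ┃ 
                    ┃│ 0 │ . │ = │ + │ ┃ 
                    ┃├───┼───┼───┼───┤ ┃ 


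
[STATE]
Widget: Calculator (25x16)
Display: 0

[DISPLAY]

                        0
┌───┬───┬───┬───┐        
│ 7 │ 8 │ 9 │ ÷ │        
├───┼───┼───┼───┤        
│ 4 │ 5 │ 6 │ × │        
├───┼───┼───┼───┤        
│ 1 │ 2 │ 3 │ - │        
├───┼───┼───┼───┤        
│ 0 │ . │ = │ + │        
├───┼───┼───┼───┤        
│ C │ MC│ MR│ M+│        
└───┴───┴───┴───┘        
                         
                         
                         
                         


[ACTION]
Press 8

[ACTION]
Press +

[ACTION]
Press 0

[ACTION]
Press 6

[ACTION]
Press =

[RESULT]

                       14
┌───┬───┬───┬───┐        
│ 7 │ 8 │ 9 │ ÷ │        
├───┼───┼───┼───┤        
│ 4 │ 5 │ 6 │ × │        
├───┼───┼───┼───┤        
│ 1 │ 2 │ 3 │ - │        
├───┼───┼───┼───┤        
│ 0 │ . │ = │ + │        
├───┼───┼───┼───┤        
│ C │ MC│ MR│ M+│        
└───┴───┴───┴───┘        
                         
                         
                         
                         


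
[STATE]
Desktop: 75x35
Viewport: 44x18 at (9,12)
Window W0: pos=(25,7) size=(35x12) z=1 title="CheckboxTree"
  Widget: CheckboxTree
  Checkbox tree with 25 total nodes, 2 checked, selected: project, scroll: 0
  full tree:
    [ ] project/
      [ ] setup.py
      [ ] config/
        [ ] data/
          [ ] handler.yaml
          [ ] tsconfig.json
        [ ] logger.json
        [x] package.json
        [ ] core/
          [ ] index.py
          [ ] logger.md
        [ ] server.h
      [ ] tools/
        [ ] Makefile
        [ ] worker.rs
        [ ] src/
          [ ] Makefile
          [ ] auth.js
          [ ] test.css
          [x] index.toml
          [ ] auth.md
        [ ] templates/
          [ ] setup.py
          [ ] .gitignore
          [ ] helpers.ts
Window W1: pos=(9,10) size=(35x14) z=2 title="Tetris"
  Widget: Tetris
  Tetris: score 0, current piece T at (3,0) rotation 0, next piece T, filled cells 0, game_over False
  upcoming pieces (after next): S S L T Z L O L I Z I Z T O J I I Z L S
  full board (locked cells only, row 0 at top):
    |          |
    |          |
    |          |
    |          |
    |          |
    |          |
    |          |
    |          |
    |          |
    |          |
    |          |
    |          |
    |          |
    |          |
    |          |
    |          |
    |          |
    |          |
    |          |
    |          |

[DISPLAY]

┠─────────────────────────────────┨         
┃          │Next:                 ┃         
┃          │ ▒                    ┃.yaml    
┃          │▒▒▒                   ┃g.json   
┃          │                      ┃on       
┃          │                      ┃son      
┃          │                      ┃━━━━━━━━━
┃          │Score:                ┃         
┃          │0                     ┃         
┃          │                      ┃         
┃          │                      ┃         
┗━━━━━━━━━━━━━━━━━━━━━━━━━━━━━━━━━┛         
                                            
                                            
                                            
                                            
                                            
                                            


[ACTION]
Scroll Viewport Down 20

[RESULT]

┃          │                      ┃son      
┃          │                      ┃━━━━━━━━━
┃          │Score:                ┃         
┃          │0                     ┃         
┃          │                      ┃         
┃          │                      ┃         
┗━━━━━━━━━━━━━━━━━━━━━━━━━━━━━━━━━┛         
                                            
                                            
                                            
                                            
                                            
                                            
                                            
                                            
                                            
                                            
                                            


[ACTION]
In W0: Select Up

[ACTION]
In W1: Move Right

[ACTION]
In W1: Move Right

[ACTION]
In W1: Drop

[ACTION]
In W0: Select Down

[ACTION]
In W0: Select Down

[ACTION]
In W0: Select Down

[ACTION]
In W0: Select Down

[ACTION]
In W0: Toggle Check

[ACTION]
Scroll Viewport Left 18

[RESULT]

         ┃          │                      ┃
         ┃          │                      ┃
         ┃          │Score:                ┃
         ┃          │0                     ┃
         ┃          │                      ┃
         ┃          │                      ┃
         ┗━━━━━━━━━━━━━━━━━━━━━━━━━━━━━━━━━┛
                                            
                                            
                                            
                                            
                                            
                                            
                                            
                                            
                                            
                                            
                                            


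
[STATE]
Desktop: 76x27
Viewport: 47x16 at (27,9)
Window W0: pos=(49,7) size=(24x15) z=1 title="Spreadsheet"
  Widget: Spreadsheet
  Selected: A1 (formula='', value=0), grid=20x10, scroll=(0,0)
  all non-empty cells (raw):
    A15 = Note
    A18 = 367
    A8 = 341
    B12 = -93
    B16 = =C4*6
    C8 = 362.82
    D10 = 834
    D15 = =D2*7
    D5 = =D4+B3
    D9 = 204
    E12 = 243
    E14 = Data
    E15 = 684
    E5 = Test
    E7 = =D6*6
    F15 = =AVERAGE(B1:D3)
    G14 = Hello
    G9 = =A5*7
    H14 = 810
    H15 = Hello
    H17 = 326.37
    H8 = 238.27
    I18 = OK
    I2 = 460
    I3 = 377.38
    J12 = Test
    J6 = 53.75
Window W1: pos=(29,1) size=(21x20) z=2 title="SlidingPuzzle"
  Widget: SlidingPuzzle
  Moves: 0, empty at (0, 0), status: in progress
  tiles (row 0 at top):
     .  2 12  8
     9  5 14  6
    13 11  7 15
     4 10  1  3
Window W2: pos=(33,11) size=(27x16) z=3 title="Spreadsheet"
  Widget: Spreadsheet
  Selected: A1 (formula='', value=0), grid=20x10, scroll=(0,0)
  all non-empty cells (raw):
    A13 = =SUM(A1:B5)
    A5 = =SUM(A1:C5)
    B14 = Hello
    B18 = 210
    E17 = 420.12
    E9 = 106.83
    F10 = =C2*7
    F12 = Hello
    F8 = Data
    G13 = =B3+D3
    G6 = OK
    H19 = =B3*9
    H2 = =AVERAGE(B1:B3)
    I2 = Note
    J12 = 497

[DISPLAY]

  ┃│ 13 │ 11 │  7 │ 15┃──────────────────────┨ 
  ┃├────┼────┼────┼───┃A1:                   ┃ 
  ┃│  ┏━━━━━━━━━━━━━━━━━━━━━━━━━┓     B      ┃ 
  ┃└──┃ Spreadsheet             ┃------------┃ 
  ┃Mov┠─────────────────────────┨0]       0  ┃ 
  ┃   ┃A1:                      ┃ 0       0  ┃ 
  ┃   ┃       A       B       C ┃ 0       0  ┃ 
  ┃   ┃-------------------------┃ 0       0  ┃ 
  ┃   ┃  1      [0]       0     ┃ 0       0  ┃ 
  ┃   ┃  2        0       0     ┃ 0       0  ┃ 
  ┃   ┃  3        0       0     ┃ 0       0  ┃ 
  ┗━━━┃  4        0       0     ┃41       0  ┃ 
      ┃  5 #CIRC!         0     ┃━━━━━━━━━━━━┛ 
      ┃  6        0       0     ┃              
      ┃  7        0       0     ┃              
      ┃  8        0       0     ┃              


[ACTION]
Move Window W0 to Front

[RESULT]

  ┃│ 13 │ 11 │  7 │ 15┠──────────────────────┨ 
  ┃├────┼────┼────┼───┃A1:                   ┃ 
  ┃│  ┏━━━━━━━━━━━━━━━┃       A       B      ┃ 
  ┃└──┃ Spreadsheet   ┃----------------------┃ 
  ┃Mov┠───────────────┃  1      [0]       0  ┃ 
  ┃   ┃A1:            ┃  2        0       0  ┃ 
  ┃   ┃       A       ┃  3        0       0  ┃ 
  ┃   ┃---------------┃  4        0       0  ┃ 
  ┃   ┃  1      [0]   ┃  5        0       0  ┃ 
  ┃   ┃  2        0   ┃  6        0       0  ┃ 
  ┃   ┃  3        0   ┃  7        0       0  ┃ 
  ┗━━━┃  4        0   ┃  8      341       0  ┃ 
      ┃  5 #CIRC!     ┗━━━━━━━━━━━━━━━━━━━━━━┛ 
      ┃  6        0       0     ┃              
      ┃  7        0       0     ┃              
      ┃  8        0       0     ┃              


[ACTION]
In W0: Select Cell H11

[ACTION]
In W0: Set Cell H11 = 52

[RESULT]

  ┃│ 13 │ 11 │  7 │ 15┠──────────────────────┨ 
  ┃├────┼────┼────┼───┃H11: 52               ┃ 
  ┃│  ┏━━━━━━━━━━━━━━━┃       A       B      ┃ 
  ┃└──┃ Spreadsheet   ┃----------------------┃ 
  ┃Mov┠───────────────┃  1        0       0  ┃ 
  ┃   ┃A1:            ┃  2        0       0  ┃ 
  ┃   ┃       A       ┃  3        0       0  ┃ 
  ┃   ┃---------------┃  4        0       0  ┃ 
  ┃   ┃  1      [0]   ┃  5        0       0  ┃ 
  ┃   ┃  2        0   ┃  6        0       0  ┃ 
  ┃   ┃  3        0   ┃  7        0       0  ┃ 
  ┗━━━┃  4        0   ┃  8      341       0  ┃ 
      ┃  5 #CIRC!     ┗━━━━━━━━━━━━━━━━━━━━━━┛ 
      ┃  6        0       0     ┃              
      ┃  7        0       0     ┃              
      ┃  8        0       0     ┃              


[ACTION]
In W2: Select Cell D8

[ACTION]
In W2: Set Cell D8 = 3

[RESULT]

  ┃│ 13 │ 11 │  7 │ 15┠──────────────────────┨ 
  ┃├────┼────┼────┼───┃H11: 52               ┃ 
  ┃│  ┏━━━━━━━━━━━━━━━┃       A       B      ┃ 
  ┃└──┃ Spreadsheet   ┃----------------------┃ 
  ┃Mov┠───────────────┃  1        0       0  ┃ 
  ┃   ┃D8: 3          ┃  2        0       0  ┃ 
  ┃   ┃       A       ┃  3        0       0  ┃ 
  ┃   ┃---------------┃  4        0       0  ┃ 
  ┃   ┃  1        0   ┃  5        0       0  ┃ 
  ┃   ┃  2        0   ┃  6        0       0  ┃ 
  ┃   ┃  3        0   ┃  7        0       0  ┃ 
  ┗━━━┃  4        0   ┃  8      341       0  ┃ 
      ┃  5 #CIRC!     ┗━━━━━━━━━━━━━━━━━━━━━━┛ 
      ┃  6        0       0     ┃              
      ┃  7        0       0     ┃              
      ┃  8        0       0     ┃              


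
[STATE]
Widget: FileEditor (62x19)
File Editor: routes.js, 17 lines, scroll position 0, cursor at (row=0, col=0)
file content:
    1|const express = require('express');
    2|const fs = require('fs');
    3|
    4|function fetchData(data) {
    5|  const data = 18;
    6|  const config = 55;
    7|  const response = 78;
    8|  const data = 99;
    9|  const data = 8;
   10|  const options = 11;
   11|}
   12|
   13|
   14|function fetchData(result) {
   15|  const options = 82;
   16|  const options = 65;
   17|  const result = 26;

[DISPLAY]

█onst express = require('express');                          ▲
const fs = require('fs');                                    █
                                                             ░
function fetchData(data) {                                   ░
  const data = 18;                                           ░
  const config = 55;                                         ░
  const response = 78;                                       ░
  const data = 99;                                           ░
  const data = 8;                                            ░
  const options = 11;                                        ░
}                                                            ░
                                                             ░
                                                             ░
function fetchData(result) {                                 ░
  const options = 82;                                        ░
  const options = 65;                                        ░
  const result = 26;                                         ░
                                                             ░
                                                             ▼


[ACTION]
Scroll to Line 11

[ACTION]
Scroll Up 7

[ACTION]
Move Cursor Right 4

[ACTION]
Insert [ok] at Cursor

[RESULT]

consok█ express = require('express');                        ▲
const fs = require('fs');                                    █
                                                             ░
function fetchData(data) {                                   ░
  const data = 18;                                           ░
  const config = 55;                                         ░
  const response = 78;                                       ░
  const data = 99;                                           ░
  const data = 8;                                            ░
  const options = 11;                                        ░
}                                                            ░
                                                             ░
                                                             ░
function fetchData(result) {                                 ░
  const options = 82;                                        ░
  const options = 65;                                        ░
  const result = 26;                                         ░
                                                             ░
                                                             ▼


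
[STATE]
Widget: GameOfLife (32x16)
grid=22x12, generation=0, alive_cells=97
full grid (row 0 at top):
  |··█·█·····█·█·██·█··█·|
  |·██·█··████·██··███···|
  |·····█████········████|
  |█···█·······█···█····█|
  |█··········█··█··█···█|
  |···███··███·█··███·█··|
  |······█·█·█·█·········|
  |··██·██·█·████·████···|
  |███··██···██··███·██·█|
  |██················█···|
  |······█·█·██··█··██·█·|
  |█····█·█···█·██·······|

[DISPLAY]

Gen: 0                          
··█·█·····█·█·██·█··█·          
·██·█··████·██··███···          
·····█████········████          
█···█·······█···█····█          
█··········█··█··█···█          
···███··███·█··███·█··          
······█·█·█·█·········          
··██·██·█·████·████···          
███··██···██··███·██·█          
██················█···          
······█·█·██··█··██·█·          
█····█·█···█·██·······          
                                
                                
                                


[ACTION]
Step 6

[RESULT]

Gen: 6                          
·███··················          
█····█················          
█····████·██··········          
·····██·█·█·█·········          
█······██··██·██······          
···█····██············          
█········██···██······          
█·········█·······█···          
·█··█·········██··██··          
····█····█·····█·█·█··          
···█···██·█···██·█··█·          
·██·····█·█·······██··          
                                
                                
                                


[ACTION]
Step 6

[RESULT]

Gen: 12                         
·█···█················          
·█···██···█···········          
····█····███··········          
········█·███·█·······          
·····█···█···███·█····          
······██····███████···          
··········█····██··█··          
·······████·······███·          
···█·██··█···██·······          
··█·█·██······█·███··█          
·█··████·······███·█··          
··██··················          
                                
                                
                                


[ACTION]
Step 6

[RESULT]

Gen: 18                         
····████··█··█········          
·······█·█···█········          
····█·██·····█········          
····██··█·············          
········█·············          
·······█······█·····█·          
···█····███·██····██·█          
··█·█···█·█········█·█          
····█····███·······███          
·█··█·█████········██·          
·█·█··█··█············          
··█···███·············          
                                
                                
                                


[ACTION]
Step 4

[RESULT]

Gen: 22                         
····████·····█········          
···█····█····█········          
··█·····██···█········          
···█··█···············          
····██····█········█··          
·····██··████·····███·          
······██··██·█···█···█          
······█······█····██·█          
······██····██····██··          
···········██·········          
·····██····█··········          
·····█················          
                                
                                
                                


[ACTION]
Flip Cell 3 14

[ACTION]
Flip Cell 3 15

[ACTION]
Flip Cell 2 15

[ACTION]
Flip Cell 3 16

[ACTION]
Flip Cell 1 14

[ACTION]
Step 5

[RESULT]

Gen: 27                         
··············██······          
·······██·██····█·····          
·█·█····██·███·····█··          
··█······█·█····███·█·          
············██····█·█·          
···············█████··          
············█·········          
·············██·█··██·          
·····████···███··█···█          
····████·███·······██·          
····█···█·██·······██·          
·····███···██·········          
                                
                                
                                


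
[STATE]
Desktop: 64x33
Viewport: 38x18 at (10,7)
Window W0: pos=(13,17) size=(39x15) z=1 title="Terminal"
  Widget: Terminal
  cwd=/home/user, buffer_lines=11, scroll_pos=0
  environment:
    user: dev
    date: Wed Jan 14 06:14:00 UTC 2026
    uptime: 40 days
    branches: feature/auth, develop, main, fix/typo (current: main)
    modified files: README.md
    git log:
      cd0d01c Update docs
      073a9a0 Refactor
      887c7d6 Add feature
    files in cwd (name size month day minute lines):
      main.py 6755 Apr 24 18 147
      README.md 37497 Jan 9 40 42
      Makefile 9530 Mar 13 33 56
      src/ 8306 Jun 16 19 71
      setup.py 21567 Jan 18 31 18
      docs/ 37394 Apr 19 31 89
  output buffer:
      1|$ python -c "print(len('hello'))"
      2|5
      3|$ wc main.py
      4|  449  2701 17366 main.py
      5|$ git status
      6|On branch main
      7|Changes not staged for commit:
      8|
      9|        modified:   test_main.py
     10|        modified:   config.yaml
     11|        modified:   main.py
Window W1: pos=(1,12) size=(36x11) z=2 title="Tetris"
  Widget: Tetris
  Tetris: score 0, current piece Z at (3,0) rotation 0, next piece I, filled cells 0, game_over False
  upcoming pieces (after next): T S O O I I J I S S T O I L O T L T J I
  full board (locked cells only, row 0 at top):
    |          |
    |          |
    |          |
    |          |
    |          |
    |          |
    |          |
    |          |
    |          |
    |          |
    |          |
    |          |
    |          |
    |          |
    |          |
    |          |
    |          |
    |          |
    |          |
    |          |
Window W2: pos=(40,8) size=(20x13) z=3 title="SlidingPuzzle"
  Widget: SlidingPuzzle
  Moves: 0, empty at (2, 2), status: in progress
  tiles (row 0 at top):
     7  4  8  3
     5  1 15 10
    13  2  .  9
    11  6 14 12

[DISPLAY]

                                      
                              ┏━━━━━━━
                              ┃ Slidin
                              ┠───────
                              ┃┌────┬─
━━━━━━━━━━━━━━━━━━━━━━━━━━┓   ┃│  7 │ 
                          ┃   ┃├────┼─
──────────────────────────┨   ┃│  5 │ 
  │Next:                  ┃   ┃├────┼─
  │████                   ┃   ┃│ 13 │ 
  │                       ┃━━━┃├────┼─
  │                       ┃   ┃│ 11 │ 
  │                       ┃───┃└────┴─
  │                       ┃'he┗━━━━━━━
  │Score:                 ┃           
━━━━━━━━━━━━━━━━━━━━━━━━━━┛           
   ┃  449  2701 17366 main.py         
   ┃$ git status                      


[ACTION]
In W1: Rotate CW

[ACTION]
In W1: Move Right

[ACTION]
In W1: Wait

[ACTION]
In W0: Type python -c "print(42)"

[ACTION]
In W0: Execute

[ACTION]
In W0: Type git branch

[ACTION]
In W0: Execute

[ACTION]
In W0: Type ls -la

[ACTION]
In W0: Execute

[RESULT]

                                      
                              ┏━━━━━━━
                              ┃ Slidin
                              ┠───────
                              ┃┌────┬─
━━━━━━━━━━━━━━━━━━━━━━━━━━┓   ┃│  7 │ 
                          ┃   ┃├────┼─
──────────────────────────┨   ┃│  5 │ 
  │Next:                  ┃   ┃├────┼─
  │████                   ┃   ┃│ 13 │ 
  │                       ┃━━━┃├────┼─
  │                       ┃   ┃│ 11 │ 
  │                       ┃───┃└────┴─
  │                       ┃   ┗━━━━━━━
  │Score:                 ┃           
━━━━━━━━━━━━━━━━━━━━━━━━━━┛           
   ┃$ ls -la                          
   ┃-rw-r--r--  1 dev group     6755 A


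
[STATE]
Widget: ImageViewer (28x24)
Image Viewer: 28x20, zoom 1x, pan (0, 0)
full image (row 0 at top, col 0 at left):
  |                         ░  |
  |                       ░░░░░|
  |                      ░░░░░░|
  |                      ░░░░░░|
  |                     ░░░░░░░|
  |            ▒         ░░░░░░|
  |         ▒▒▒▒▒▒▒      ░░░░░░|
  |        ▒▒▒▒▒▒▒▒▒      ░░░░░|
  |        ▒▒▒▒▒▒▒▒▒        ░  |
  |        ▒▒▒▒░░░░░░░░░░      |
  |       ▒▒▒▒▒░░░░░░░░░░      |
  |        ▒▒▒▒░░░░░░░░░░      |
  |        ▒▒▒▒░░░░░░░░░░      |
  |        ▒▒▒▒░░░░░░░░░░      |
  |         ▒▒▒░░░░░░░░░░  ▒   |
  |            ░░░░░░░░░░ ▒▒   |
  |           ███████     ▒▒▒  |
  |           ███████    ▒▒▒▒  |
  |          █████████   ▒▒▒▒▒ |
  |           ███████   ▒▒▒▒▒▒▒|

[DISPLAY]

                         ░  
                       ░░░░░
                      ░░░░░░
                      ░░░░░░
                     ░░░░░░░
            ▒         ░░░░░░
         ▒▒▒▒▒▒▒      ░░░░░░
        ▒▒▒▒▒▒▒▒▒      ░░░░░
        ▒▒▒▒▒▒▒▒▒        ░  
        ▒▒▒▒░░░░░░░░░░      
       ▒▒▒▒▒░░░░░░░░░░      
        ▒▒▒▒░░░░░░░░░░      
        ▒▒▒▒░░░░░░░░░░      
        ▒▒▒▒░░░░░░░░░░      
         ▒▒▒░░░░░░░░░░  ▒   
            ░░░░░░░░░░ ▒▒   
           ███████     ▒▒▒  
           ███████    ▒▒▒▒  
          █████████   ▒▒▒▒▒ 
           ███████   ▒▒▒▒▒▒▒
                            
                            
                            
                            


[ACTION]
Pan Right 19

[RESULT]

      ░                     
    ░░░░░                   
   ░░░░░░                   
   ░░░░░░                   
  ░░░░░░░                   
   ░░░░░░                   
   ░░░░░░                   
    ░░░░░                   
      ░                     
░░░                         
░░░                         
░░░                         
░░░                         
░░░                         
░░░  ▒                      
░░░ ▒▒                      
    ▒▒▒                     
   ▒▒▒▒                     
   ▒▒▒▒▒                    
  ▒▒▒▒▒▒▒                   
                            
                            
                            
                            


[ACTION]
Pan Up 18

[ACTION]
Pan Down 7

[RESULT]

    ░░░░░                   
      ░                     
░░░                         
░░░                         
░░░                         
░░░                         
░░░                         
░░░  ▒                      
░░░ ▒▒                      
    ▒▒▒                     
   ▒▒▒▒                     
   ▒▒▒▒▒                    
  ▒▒▒▒▒▒▒                   
                            
                            
                            
                            
                            
                            
                            
                            
                            
                            
                            
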